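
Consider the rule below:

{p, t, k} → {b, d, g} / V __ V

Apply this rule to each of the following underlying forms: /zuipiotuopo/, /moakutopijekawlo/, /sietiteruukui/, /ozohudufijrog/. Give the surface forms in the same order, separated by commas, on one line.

zuibioduobo, moagudobijegawlo, siedideruugui, ozohudufijrog

/zuipiotuopo/: /p/ is a voiceless stop between vowels /i/ and /i/, so it voices to [b]. /t/ is a voiceless stop between vowels /o/ and /u/, so it voices to [d]. /p/ is a voiceless stop between vowels /o/ and /o/, so it voices to [b]. → [zuibioduobo].
/moakutopijekawlo/: /k/ is a voiceless stop between vowels /a/ and /u/, so it voices to [g]. /t/ is a voiceless stop between vowels /u/ and /o/, so it voices to [d]. /p/ is a voiceless stop between vowels /o/ and /i/, so it voices to [b]. /k/ is a voiceless stop between vowels /e/ and /a/, so it voices to [g]. → [moagudobijegawlo].
/sietiteruukui/: /t/ is a voiceless stop between vowels /e/ and /i/, so it voices to [d]. /t/ is a voiceless stop between vowels /i/ and /e/, so it voices to [d]. /k/ is a voiceless stop between vowels /u/ and /u/, so it voices to [g]. → [siedideruugui].
/ozohudufijrog/: the rule's environment is not met; surfaces unchanged as [ozohudufijrog].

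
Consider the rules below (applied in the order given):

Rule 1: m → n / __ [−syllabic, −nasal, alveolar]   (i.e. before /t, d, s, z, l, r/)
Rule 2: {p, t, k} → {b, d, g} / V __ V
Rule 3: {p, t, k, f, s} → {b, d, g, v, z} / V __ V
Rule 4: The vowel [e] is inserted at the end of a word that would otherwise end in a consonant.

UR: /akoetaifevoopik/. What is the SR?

Rule 1 (nasal place assimilation): no segment meets the environment; /akoetaifevoopik/ is unchanged.
Rule 2 (intervocalic voicing): /k/ is a voiceless stop between vowels /a/ and /o/, so it voices to [g]. /t/ is a voiceless stop between vowels /e/ and /a/, so it voices to [d]. /p/ is a voiceless stop between vowels /o/ and /i/, so it voices to [b]. /akoetaifevoopik/ → agoedaifevoobik.
Rule 3 (intervocalic voicing): /f/ is a voiceless obstruent between vowels /i/ and /e/, so it voices to [v]. /agoedaifevoobik/ → agoedaivevoobik.
Rule 4 (final e-epenthesis): the form ends in the consonant /k/, so [e] is inserted word-finally. /agoedaivevoobik/ → agoedaivevoobike.

agoedaivevoobike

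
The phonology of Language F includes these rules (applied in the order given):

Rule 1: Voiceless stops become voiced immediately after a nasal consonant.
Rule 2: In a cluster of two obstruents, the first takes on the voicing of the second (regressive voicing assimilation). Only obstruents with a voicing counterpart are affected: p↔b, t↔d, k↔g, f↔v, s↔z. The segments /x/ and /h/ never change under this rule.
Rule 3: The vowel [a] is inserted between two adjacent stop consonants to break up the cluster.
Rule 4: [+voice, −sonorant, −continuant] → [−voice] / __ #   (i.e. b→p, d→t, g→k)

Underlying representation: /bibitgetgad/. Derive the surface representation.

bibidagedagat

Rule 1 (post-nasal voicing): no segment meets the environment; /bibitgetgad/ is unchanged.
Rule 2 (regressive voicing assimilation): /t/ precedes the voiced obstruent /g/, so it voices to [d] by assimilation. /t/ precedes the voiced obstruent /g/, so it voices to [d] by assimilation. /bibitgetgad/ → bibidgedgad.
Rule 3 (stop-cluster a-epenthesis): /d/ and /g/ form a stop–stop cluster, so [a] is inserted between them. /d/ and /g/ form a stop–stop cluster, so [a] is inserted between them. /bibidgedgad/ → bibidagedagad.
Rule 4 (final devoicing): /d/ is a voiced stop in word-final position, so it devoices to [t]. /bibidagedagad/ → bibidagedagat.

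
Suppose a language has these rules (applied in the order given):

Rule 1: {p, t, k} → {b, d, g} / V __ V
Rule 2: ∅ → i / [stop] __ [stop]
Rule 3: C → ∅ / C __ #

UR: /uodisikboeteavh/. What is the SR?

Rule 1 (intervocalic voicing): /t/ is a voiceless stop between vowels /e/ and /e/, so it voices to [d]. /uodisikboeteavh/ → uodisikboedeavh.
Rule 2 (stop-cluster i-epenthesis): /k/ and /b/ form a stop–stop cluster, so [i] is inserted between them. /uodisikboedeavh/ → uodisikiboedeavh.
Rule 3 (final cluster simplification): /h/ is the second consonant of a word-final cluster /vh/, so it deletes. /uodisikiboedeavh/ → uodisikiboedeav.

uodisikiboedeav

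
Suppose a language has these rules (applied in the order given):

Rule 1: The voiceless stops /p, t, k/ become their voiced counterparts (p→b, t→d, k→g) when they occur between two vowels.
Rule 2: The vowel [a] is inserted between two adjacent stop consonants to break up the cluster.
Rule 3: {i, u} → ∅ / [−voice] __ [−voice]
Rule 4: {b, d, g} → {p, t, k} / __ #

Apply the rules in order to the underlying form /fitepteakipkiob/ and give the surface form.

fidepateagipakiop

Rule 1 (intervocalic voicing): /t/ is a voiceless stop between vowels /i/ and /e/, so it voices to [d]. /k/ is a voiceless stop between vowels /a/ and /i/, so it voices to [g]. /fitepteakipkiob/ → fidepteagipkiob.
Rule 2 (stop-cluster a-epenthesis): /p/ and /t/ form a stop–stop cluster, so [a] is inserted between them. /p/ and /k/ form a stop–stop cluster, so [a] is inserted between them. /fidepteagipkiob/ → fidepateagipakiob.
Rule 3 (high vowel syncope): no segment meets the environment; /fidepateagipakiob/ is unchanged.
Rule 4 (final devoicing): /b/ is a voiced stop in word-final position, so it devoices to [p]. /fidepateagipakiob/ → fidepateagipakiop.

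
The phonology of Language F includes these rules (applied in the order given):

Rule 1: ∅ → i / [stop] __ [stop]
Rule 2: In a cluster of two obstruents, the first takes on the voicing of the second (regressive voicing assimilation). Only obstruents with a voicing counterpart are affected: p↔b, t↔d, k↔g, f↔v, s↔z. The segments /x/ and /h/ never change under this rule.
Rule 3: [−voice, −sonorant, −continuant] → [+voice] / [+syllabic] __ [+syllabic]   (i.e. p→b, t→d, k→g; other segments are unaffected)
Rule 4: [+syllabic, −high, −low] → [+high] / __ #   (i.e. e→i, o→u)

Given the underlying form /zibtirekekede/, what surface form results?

Rule 1 (stop-cluster i-epenthesis): /b/ and /t/ form a stop–stop cluster, so [i] is inserted between them. /zibtirekekede/ → zibitirekekede.
Rule 2 (regressive voicing assimilation): no segment meets the environment; /zibitirekekede/ is unchanged.
Rule 3 (intervocalic voicing): /t/ is a voiceless stop between vowels /i/ and /i/, so it voices to [d]. /k/ is a voiceless stop between vowels /e/ and /e/, so it voices to [g]. /k/ is a voiceless stop between vowels /e/ and /e/, so it voices to [g]. /zibitirekekede/ → zibidiregegede.
Rule 4 (final vowel raising): /e/ is a mid vowel in word-final position, so it raises to [i]. /zibidiregegede/ → zibidiregegedi.

zibidiregegedi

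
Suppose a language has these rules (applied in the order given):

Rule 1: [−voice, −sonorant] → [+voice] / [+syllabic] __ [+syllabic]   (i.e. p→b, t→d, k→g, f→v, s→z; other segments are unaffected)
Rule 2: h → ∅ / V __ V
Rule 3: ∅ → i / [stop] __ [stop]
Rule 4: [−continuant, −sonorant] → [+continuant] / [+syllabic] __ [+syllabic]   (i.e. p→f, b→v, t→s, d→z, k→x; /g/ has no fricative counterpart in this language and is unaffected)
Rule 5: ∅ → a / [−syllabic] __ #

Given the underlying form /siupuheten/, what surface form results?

Rule 1 (intervocalic voicing): /p/ is a voiceless obstruent between vowels /u/ and /u/, so it voices to [b]. /t/ is a voiceless obstruent between vowels /e/ and /e/, so it voices to [d]. /siupuheten/ → siubuheden.
Rule 2 (intervocalic h-deletion): /h/ occurs between vowels /u/ and /e/, so it deletes. /siubuheden/ → siubueden.
Rule 3 (stop-cluster i-epenthesis): no segment meets the environment; /siubueden/ is unchanged.
Rule 4 (intervocalic spirantization): /b/ is a stop between vowels /u/ and /u/, so it spirantizes to the fricative [v]. /d/ is a stop between vowels /e/ and /e/, so it spirantizes to the fricative [z]. /siubueden/ → siuvuezen.
Rule 5 (final a-epenthesis): the form ends in the consonant /n/, so [a] is inserted word-finally. /siuvuezen/ → siuvuezena.

siuvuezena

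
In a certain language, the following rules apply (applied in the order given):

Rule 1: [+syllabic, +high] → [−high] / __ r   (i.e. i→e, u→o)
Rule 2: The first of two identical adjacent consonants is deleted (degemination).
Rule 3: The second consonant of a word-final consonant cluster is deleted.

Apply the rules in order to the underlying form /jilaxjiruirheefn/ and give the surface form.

Rule 1 (pre-rhotic lowering): /i/ is a high vowel immediately before /r/, so it lowers to [e]. /i/ is a high vowel immediately before /r/, so it lowers to [e]. /jilaxjiruirheefn/ → jilaxjeruerheefn.
Rule 2 (degemination): no segment meets the environment; /jilaxjeruerheefn/ is unchanged.
Rule 3 (final cluster simplification): /n/ is the second consonant of a word-final cluster /fn/, so it deletes. /jilaxjeruerheefn/ → jilaxjeruerheef.

jilaxjeruerheef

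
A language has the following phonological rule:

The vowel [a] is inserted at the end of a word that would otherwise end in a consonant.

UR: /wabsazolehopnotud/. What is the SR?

wabsazolehopnotuda

the form ends in the consonant /d/, so [a] is inserted word-finally.
Surface form: [wabsazolehopnotuda].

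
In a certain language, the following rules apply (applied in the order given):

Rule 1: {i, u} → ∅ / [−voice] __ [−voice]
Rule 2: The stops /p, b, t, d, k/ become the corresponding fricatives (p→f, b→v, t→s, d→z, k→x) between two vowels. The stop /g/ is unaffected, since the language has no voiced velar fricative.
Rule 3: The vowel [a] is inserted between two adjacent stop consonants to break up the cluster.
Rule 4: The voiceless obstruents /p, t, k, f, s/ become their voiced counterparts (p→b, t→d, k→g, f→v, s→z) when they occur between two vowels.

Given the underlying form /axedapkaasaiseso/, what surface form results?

axezabagaazaizezo

Rule 1 (high vowel syncope): no segment meets the environment; /axedapkaasaiseso/ is unchanged.
Rule 2 (intervocalic spirantization): /d/ is a stop between vowels /e/ and /a/, so it spirantizes to the fricative [z]. /axedapkaasaiseso/ → axezapkaasaiseso.
Rule 3 (stop-cluster a-epenthesis): /p/ and /k/ form a stop–stop cluster, so [a] is inserted between them. /axezapkaasaiseso/ → axezapakaasaiseso.
Rule 4 (intervocalic voicing): /p/ is a voiceless obstruent between vowels /a/ and /a/, so it voices to [b]. /k/ is a voiceless obstruent between vowels /a/ and /a/, so it voices to [g]. /s/ is a voiceless obstruent between vowels /a/ and /a/, so it voices to [z]. /s/ is a voiceless obstruent between vowels /i/ and /e/, so it voices to [z]. /s/ is a voiceless obstruent between vowels /e/ and /o/, so it voices to [z]. /axezapakaasaiseso/ → axezabagaazaizezo.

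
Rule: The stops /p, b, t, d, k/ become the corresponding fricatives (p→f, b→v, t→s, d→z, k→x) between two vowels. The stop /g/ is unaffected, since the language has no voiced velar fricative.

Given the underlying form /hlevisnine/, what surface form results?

No segment of /hlevisnine/ meets the structural description of the rule, so the form surfaces unchanged.

hlevisnine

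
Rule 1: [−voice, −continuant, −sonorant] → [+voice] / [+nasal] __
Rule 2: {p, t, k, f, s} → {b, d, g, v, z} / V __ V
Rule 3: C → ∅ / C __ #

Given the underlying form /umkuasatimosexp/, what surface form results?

umguazadimozex

Rule 1 (post-nasal voicing): /k/ is a voiceless stop immediately after the nasal /m/, so it voices to [g]. /umkuasatimosexp/ → umguasatimosexp.
Rule 2 (intervocalic voicing): /s/ is a voiceless obstruent between vowels /a/ and /a/, so it voices to [z]. /t/ is a voiceless obstruent between vowels /a/ and /i/, so it voices to [d]. /s/ is a voiceless obstruent between vowels /o/ and /e/, so it voices to [z]. /umguasatimosexp/ → umguazadimozexp.
Rule 3 (final cluster simplification): /p/ is the second consonant of a word-final cluster /xp/, so it deletes. /umguazadimozexp/ → umguazadimozex.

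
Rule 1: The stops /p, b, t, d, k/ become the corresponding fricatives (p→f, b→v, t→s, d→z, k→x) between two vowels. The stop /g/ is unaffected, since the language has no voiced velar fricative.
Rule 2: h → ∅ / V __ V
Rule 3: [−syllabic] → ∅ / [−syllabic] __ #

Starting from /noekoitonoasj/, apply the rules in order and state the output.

Rule 1 (intervocalic spirantization): /k/ is a stop between vowels /e/ and /o/, so it spirantizes to the fricative [x]. /t/ is a stop between vowels /i/ and /o/, so it spirantizes to the fricative [s]. /noekoitonoasj/ → noexoisonoasj.
Rule 2 (intervocalic h-deletion): no segment meets the environment; /noexoisonoasj/ is unchanged.
Rule 3 (final cluster simplification): /j/ is the second consonant of a word-final cluster /sj/, so it deletes. /noexoisonoasj/ → noexoisonoas.

noexoisonoas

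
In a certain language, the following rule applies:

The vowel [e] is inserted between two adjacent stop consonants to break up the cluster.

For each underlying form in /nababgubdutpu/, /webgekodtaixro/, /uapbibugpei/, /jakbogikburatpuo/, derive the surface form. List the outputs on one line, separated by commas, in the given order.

nababegubedutepu, webegekodetaixro, uapebibugepei, jakebogikeburatepuo

/nababgubdutpu/: /b/ and /g/ form a stop–stop cluster, so [e] is inserted between them. /b/ and /d/ form a stop–stop cluster, so [e] is inserted between them. /t/ and /p/ form a stop–stop cluster, so [e] is inserted between them. → [nababegubedutepu].
/webgekodtaixro/: /b/ and /g/ form a stop–stop cluster, so [e] is inserted between them. /d/ and /t/ form a stop–stop cluster, so [e] is inserted between them. → [webegekodetaixro].
/uapbibugpei/: /p/ and /b/ form a stop–stop cluster, so [e] is inserted between them. /g/ and /p/ form a stop–stop cluster, so [e] is inserted between them. → [uapebibugepei].
/jakbogikburatpuo/: /k/ and /b/ form a stop–stop cluster, so [e] is inserted between them. /k/ and /b/ form a stop–stop cluster, so [e] is inserted between them. /t/ and /p/ form a stop–stop cluster, so [e] is inserted between them. → [jakebogikeburatepuo].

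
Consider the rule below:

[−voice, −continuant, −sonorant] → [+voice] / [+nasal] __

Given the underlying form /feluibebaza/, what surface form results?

feluibebaza

No segment of /feluibebaza/ meets the structural description of the rule, so the form surfaces unchanged.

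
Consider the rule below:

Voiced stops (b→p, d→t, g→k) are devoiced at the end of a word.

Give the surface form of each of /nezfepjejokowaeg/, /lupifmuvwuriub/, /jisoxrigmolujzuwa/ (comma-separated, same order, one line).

/nezfepjejokowaeg/: /g/ is a voiced stop in word-final position, so it devoices to [k]. → [nezfepjejokowaek].
/lupifmuvwuriub/: /b/ is a voiced stop in word-final position, so it devoices to [p]. → [lupifmuvwuriup].
/jisoxrigmolujzuwa/: the rule's environment is not met; surfaces unchanged as [jisoxrigmolujzuwa].

nezfepjejokowaek, lupifmuvwuriup, jisoxrigmolujzuwa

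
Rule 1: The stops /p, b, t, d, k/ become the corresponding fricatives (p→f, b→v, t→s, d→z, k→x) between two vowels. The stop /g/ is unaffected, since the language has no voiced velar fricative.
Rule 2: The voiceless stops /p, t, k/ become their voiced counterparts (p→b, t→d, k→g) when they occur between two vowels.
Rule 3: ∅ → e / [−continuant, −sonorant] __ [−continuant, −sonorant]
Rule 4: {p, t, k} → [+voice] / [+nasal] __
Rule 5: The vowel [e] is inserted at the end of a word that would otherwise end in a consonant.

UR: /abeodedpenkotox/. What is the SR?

Rule 1 (intervocalic spirantization): /b/ is a stop between vowels /a/ and /e/, so it spirantizes to the fricative [v]. /d/ is a stop between vowels /o/ and /e/, so it spirantizes to the fricative [z]. /t/ is a stop between vowels /o/ and /o/, so it spirantizes to the fricative [s]. /abeodedpenkotox/ → aveozedpenkosox.
Rule 2 (intervocalic voicing): no segment meets the environment; /aveozedpenkosox/ is unchanged.
Rule 3 (stop-cluster e-epenthesis): /d/ and /p/ form a stop–stop cluster, so [e] is inserted between them. /aveozedpenkosox/ → aveozedepenkosox.
Rule 4 (post-nasal voicing): /k/ is a voiceless stop immediately after the nasal /n/, so it voices to [g]. /aveozedepenkosox/ → aveozedepengosox.
Rule 5 (final e-epenthesis): the form ends in the consonant /x/, so [e] is inserted word-finally. /aveozedepengosox/ → aveozedepengosoxe.

aveozedepengosoxe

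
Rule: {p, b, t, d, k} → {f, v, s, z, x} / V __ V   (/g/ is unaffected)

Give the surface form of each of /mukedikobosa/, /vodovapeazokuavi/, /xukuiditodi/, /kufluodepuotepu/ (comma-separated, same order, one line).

muxezixovosa, vozovafeazoxuavi, xuxuizisozi, kufluozefuosefu

/mukedikobosa/: /k/ is a stop between vowels /u/ and /e/, so it spirantizes to the fricative [x]. /d/ is a stop between vowels /e/ and /i/, so it spirantizes to the fricative [z]. /k/ is a stop between vowels /i/ and /o/, so it spirantizes to the fricative [x]. /b/ is a stop between vowels /o/ and /o/, so it spirantizes to the fricative [v]. → [muxezixovosa].
/vodovapeazokuavi/: /d/ is a stop between vowels /o/ and /o/, so it spirantizes to the fricative [z]. /p/ is a stop between vowels /a/ and /e/, so it spirantizes to the fricative [f]. /k/ is a stop between vowels /o/ and /u/, so it spirantizes to the fricative [x]. → [vozovafeazoxuavi].
/xukuiditodi/: /k/ is a stop between vowels /u/ and /u/, so it spirantizes to the fricative [x]. /d/ is a stop between vowels /i/ and /i/, so it spirantizes to the fricative [z]. /t/ is a stop between vowels /i/ and /o/, so it spirantizes to the fricative [s]. /d/ is a stop between vowels /o/ and /i/, so it spirantizes to the fricative [z]. → [xuxuizisozi].
/kufluodepuotepu/: /d/ is a stop between vowels /o/ and /e/, so it spirantizes to the fricative [z]. /p/ is a stop between vowels /e/ and /u/, so it spirantizes to the fricative [f]. /t/ is a stop between vowels /o/ and /e/, so it spirantizes to the fricative [s]. /p/ is a stop between vowels /e/ and /u/, so it spirantizes to the fricative [f]. → [kufluozefuosefu].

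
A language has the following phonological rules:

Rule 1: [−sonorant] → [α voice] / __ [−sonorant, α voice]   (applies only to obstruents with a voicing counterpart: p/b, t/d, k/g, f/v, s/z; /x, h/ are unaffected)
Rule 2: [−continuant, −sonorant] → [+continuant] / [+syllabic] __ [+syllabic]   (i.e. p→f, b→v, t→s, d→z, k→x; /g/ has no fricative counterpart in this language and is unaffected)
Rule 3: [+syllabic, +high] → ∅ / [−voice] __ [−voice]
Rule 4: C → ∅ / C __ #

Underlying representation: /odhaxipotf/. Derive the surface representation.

Rule 1 (regressive voicing assimilation): /d/ precedes the voiceless obstruent /h/, so it devoices to [t] by assimilation. /odhaxipotf/ → othaxipotf.
Rule 2 (intervocalic spirantization): /p/ is a stop between vowels /i/ and /o/, so it spirantizes to the fricative [f]. /othaxipotf/ → othaxifotf.
Rule 3 (high vowel syncope): /i/ is a high vowel flanked by voiceless consonants /x/ and /f/, so it deletes. /othaxifotf/ → othaxfotf.
Rule 4 (final cluster simplification): /f/ is the second consonant of a word-final cluster /tf/, so it deletes. /othaxfotf/ → othaxfot.

othaxfot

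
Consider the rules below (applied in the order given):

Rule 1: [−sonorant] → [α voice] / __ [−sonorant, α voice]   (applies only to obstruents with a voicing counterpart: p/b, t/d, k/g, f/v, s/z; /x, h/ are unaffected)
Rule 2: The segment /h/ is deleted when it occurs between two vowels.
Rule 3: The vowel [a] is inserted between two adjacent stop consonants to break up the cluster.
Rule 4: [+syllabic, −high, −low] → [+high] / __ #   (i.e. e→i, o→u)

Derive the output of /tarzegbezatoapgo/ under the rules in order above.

Rule 1 (regressive voicing assimilation): /p/ precedes the voiced obstruent /g/, so it voices to [b] by assimilation. /tarzegbezatoapgo/ → tarzegbezatoabgo.
Rule 2 (intervocalic h-deletion): no segment meets the environment; /tarzegbezatoabgo/ is unchanged.
Rule 3 (stop-cluster a-epenthesis): /g/ and /b/ form a stop–stop cluster, so [a] is inserted between them. /b/ and /g/ form a stop–stop cluster, so [a] is inserted between them. /tarzegbezatoabgo/ → tarzegabezatoabago.
Rule 4 (final vowel raising): /o/ is a mid vowel in word-final position, so it raises to [u]. /tarzegabezatoabago/ → tarzegabezatoabagu.

tarzegabezatoabagu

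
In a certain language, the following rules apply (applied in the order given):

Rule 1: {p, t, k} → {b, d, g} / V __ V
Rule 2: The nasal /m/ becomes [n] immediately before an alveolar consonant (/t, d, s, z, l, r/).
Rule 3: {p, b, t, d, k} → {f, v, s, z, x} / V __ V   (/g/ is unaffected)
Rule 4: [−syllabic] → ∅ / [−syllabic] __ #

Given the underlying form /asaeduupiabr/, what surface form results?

asaezuuviab

Rule 1 (intervocalic voicing): /p/ is a voiceless stop between vowels /u/ and /i/, so it voices to [b]. /asaeduupiabr/ → asaeduubiabr.
Rule 2 (nasal place assimilation): no segment meets the environment; /asaeduubiabr/ is unchanged.
Rule 3 (intervocalic spirantization): /d/ is a stop between vowels /e/ and /u/, so it spirantizes to the fricative [z]. /b/ is a stop between vowels /u/ and /i/, so it spirantizes to the fricative [v]. /asaeduubiabr/ → asaezuuviabr.
Rule 4 (final cluster simplification): /r/ is the second consonant of a word-final cluster /br/, so it deletes. /asaezuuviabr/ → asaezuuviab.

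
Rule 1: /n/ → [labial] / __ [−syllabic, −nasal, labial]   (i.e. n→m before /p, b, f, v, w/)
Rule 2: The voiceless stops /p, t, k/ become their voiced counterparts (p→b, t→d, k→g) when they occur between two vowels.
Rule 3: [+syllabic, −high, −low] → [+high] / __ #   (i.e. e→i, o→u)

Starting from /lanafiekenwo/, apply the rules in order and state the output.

Rule 1 (nasal place assimilation): /n/ precedes the labial consonant /w/, so it assimilates in place to [m]. /lanafiekenwo/ → lanafiekemwo.
Rule 2 (intervocalic voicing): /k/ is a voiceless stop between vowels /e/ and /e/, so it voices to [g]. /lanafiekemwo/ → lanafiegemwo.
Rule 3 (final vowel raising): /o/ is a mid vowel in word-final position, so it raises to [u]. /lanafiegemwo/ → lanafiegemwu.

lanafiegemwu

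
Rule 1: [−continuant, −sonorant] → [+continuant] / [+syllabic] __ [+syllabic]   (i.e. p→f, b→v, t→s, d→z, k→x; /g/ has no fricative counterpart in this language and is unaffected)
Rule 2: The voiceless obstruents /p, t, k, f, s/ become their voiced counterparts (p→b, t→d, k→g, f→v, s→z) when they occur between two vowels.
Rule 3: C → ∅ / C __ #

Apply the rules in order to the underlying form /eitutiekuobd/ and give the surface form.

Rule 1 (intervocalic spirantization): /t/ is a stop between vowels /i/ and /u/, so it spirantizes to the fricative [s]. /t/ is a stop between vowels /u/ and /i/, so it spirantizes to the fricative [s]. /k/ is a stop between vowels /e/ and /u/, so it spirantizes to the fricative [x]. /eitutiekuobd/ → eisusiexuobd.
Rule 2 (intervocalic voicing): /s/ is a voiceless obstruent between vowels /i/ and /u/, so it voices to [z]. /s/ is a voiceless obstruent between vowels /u/ and /i/, so it voices to [z]. /eisusiexuobd/ → eizuziexuobd.
Rule 3 (final cluster simplification): /d/ is the second consonant of a word-final cluster /bd/, so it deletes. /eizuziexuobd/ → eizuziexuob.

eizuziexuob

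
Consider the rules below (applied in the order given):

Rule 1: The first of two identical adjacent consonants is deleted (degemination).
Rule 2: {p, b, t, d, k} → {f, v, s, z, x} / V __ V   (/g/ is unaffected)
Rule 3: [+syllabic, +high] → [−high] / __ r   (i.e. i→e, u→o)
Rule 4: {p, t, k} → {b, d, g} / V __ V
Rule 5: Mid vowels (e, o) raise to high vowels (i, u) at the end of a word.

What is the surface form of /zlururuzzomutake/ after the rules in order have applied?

Rule 1 (degemination): /zz/ is a geminate; the first /z/ deletes. /zlururuzzomutake/ → zlururuzomutake.
Rule 2 (intervocalic spirantization): /t/ is a stop between vowels /u/ and /a/, so it spirantizes to the fricative [s]. /k/ is a stop between vowels /a/ and /e/, so it spirantizes to the fricative [x]. /zlururuzomutake/ → zlururuzomusaxe.
Rule 3 (pre-rhotic lowering): /u/ is a high vowel immediately before /r/, so it lowers to [o]. /u/ is a high vowel immediately before /r/, so it lowers to [o]. /zlururuzomusaxe/ → zlororuzomusaxe.
Rule 4 (intervocalic voicing): no segment meets the environment; /zlororuzomusaxe/ is unchanged.
Rule 5 (final vowel raising): /e/ is a mid vowel in word-final position, so it raises to [i]. /zlororuzomusaxe/ → zlororuzomusaxi.

zlororuzomusaxi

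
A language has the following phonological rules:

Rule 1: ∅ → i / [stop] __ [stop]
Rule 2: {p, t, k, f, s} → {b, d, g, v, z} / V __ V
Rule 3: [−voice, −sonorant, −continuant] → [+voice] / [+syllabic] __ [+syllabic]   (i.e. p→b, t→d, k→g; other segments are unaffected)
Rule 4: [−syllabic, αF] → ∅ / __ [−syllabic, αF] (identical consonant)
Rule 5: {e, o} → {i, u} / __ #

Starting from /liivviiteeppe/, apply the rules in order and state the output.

Rule 1 (stop-cluster i-epenthesis): /p/ and /p/ form a stop–stop cluster, so [i] is inserted between them. /liivviiteeppe/ → liivviiteepipe.
Rule 2 (intervocalic voicing): /t/ is a voiceless obstruent between vowels /i/ and /e/, so it voices to [d]. /p/ is a voiceless obstruent between vowels /e/ and /i/, so it voices to [b]. /p/ is a voiceless obstruent between vowels /i/ and /e/, so it voices to [b]. /liivviiteepipe/ → liivviideebibe.
Rule 3 (intervocalic voicing): no segment meets the environment; /liivviideebibe/ is unchanged.
Rule 4 (degemination): /vv/ is a geminate; the first /v/ deletes. /liivviideebibe/ → liiviideebibe.
Rule 5 (final vowel raising): /e/ is a mid vowel in word-final position, so it raises to [i]. /liiviideebibe/ → liiviideebibi.

liiviideebibi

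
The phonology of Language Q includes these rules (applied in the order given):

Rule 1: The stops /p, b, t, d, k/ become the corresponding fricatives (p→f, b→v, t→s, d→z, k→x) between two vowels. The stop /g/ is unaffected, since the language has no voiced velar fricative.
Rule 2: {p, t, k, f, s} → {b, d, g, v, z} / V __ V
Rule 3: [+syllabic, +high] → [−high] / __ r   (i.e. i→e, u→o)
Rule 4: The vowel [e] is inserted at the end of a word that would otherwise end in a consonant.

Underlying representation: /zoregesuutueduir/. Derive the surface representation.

Rule 1 (intervocalic spirantization): /t/ is a stop between vowels /u/ and /u/, so it spirantizes to the fricative [s]. /d/ is a stop between vowels /e/ and /u/, so it spirantizes to the fricative [z]. /zoregesuutueduir/ → zoregesuusuezuir.
Rule 2 (intervocalic voicing): /s/ is a voiceless obstruent between vowels /e/ and /u/, so it voices to [z]. /s/ is a voiceless obstruent between vowels /u/ and /u/, so it voices to [z]. /zoregesuusuezuir/ → zoregezuuzuezuir.
Rule 3 (pre-rhotic lowering): /i/ is a high vowel immediately before /r/, so it lowers to [e]. /zoregezuuzuezuir/ → zoregezuuzuezuer.
Rule 4 (final e-epenthesis): the form ends in the consonant /r/, so [e] is inserted word-finally. /zoregezuuzuezuer/ → zoregezuuzuezuere.

zoregezuuzuezuere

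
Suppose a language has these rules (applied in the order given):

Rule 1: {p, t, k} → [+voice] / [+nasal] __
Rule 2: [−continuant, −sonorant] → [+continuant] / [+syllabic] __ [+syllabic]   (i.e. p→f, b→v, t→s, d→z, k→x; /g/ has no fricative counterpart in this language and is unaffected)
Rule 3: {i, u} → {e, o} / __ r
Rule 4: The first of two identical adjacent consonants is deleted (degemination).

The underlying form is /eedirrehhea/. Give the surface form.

eezerehea

Rule 1 (post-nasal voicing): no segment meets the environment; /eedirrehhea/ is unchanged.
Rule 2 (intervocalic spirantization): /d/ is a stop between vowels /e/ and /i/, so it spirantizes to the fricative [z]. /eedirrehhea/ → eezirrehhea.
Rule 3 (pre-rhotic lowering): /i/ is a high vowel immediately before /r/, so it lowers to [e]. /eezirrehhea/ → eezerrehhea.
Rule 4 (degemination): /rr/ is a geminate; the first /r/ deletes. /hh/ is a geminate; the first /h/ deletes. /eezerrehhea/ → eezerehea.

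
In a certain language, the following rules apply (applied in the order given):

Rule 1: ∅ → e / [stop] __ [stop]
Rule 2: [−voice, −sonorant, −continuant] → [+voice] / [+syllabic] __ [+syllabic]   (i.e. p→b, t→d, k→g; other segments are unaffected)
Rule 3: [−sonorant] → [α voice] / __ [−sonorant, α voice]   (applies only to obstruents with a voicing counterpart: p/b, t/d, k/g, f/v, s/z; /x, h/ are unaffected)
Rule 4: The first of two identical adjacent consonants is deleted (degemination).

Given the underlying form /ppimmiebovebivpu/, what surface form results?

pebimiebovebifpu

Rule 1 (stop-cluster e-epenthesis): /p/ and /p/ form a stop–stop cluster, so [e] is inserted between them. /ppimmiebovebivpu/ → pepimmiebovebivpu.
Rule 2 (intervocalic voicing): /p/ is a voiceless stop between vowels /e/ and /i/, so it voices to [b]. /pepimmiebovebivpu/ → pebimmiebovebivpu.
Rule 3 (regressive voicing assimilation): /v/ precedes the voiceless obstruent /p/, so it devoices to [f] by assimilation. /pebimmiebovebivpu/ → pebimmiebovebifpu.
Rule 4 (degemination): /mm/ is a geminate; the first /m/ deletes. /pebimmiebovebifpu/ → pebimiebovebifpu.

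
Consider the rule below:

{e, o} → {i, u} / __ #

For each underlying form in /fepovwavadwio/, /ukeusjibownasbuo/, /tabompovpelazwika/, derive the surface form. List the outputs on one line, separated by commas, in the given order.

fepovwavadwiu, ukeusjibownasbuu, tabompovpelazwika

/fepovwavadwio/: /o/ is a mid vowel in word-final position, so it raises to [u]. → [fepovwavadwiu].
/ukeusjibownasbuo/: /o/ is a mid vowel in word-final position, so it raises to [u]. → [ukeusjibownasbuu].
/tabompovpelazwika/: the rule's environment is not met; surfaces unchanged as [tabompovpelazwika].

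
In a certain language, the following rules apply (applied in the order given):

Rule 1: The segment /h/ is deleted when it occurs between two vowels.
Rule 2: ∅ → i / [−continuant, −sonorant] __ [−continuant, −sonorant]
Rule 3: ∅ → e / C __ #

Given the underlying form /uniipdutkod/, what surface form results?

uniipidutikode

Rule 1 (intervocalic h-deletion): no segment meets the environment; /uniipdutkod/ is unchanged.
Rule 2 (stop-cluster i-epenthesis): /p/ and /d/ form a stop–stop cluster, so [i] is inserted between them. /t/ and /k/ form a stop–stop cluster, so [i] is inserted between them. /uniipdutkod/ → uniipidutikod.
Rule 3 (final e-epenthesis): the form ends in the consonant /d/, so [e] is inserted word-finally. /uniipidutikod/ → uniipidutikode.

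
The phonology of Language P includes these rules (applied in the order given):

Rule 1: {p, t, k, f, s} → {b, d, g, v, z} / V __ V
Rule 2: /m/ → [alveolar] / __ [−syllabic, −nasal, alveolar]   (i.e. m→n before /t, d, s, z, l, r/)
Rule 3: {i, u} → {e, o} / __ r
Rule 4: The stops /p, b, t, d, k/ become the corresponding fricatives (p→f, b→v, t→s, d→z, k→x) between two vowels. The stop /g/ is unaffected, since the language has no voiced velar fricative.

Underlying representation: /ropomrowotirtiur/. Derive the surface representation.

rovonrowozertior

Rule 1 (intervocalic voicing): /p/ is a voiceless obstruent between vowels /o/ and /o/, so it voices to [b]. /t/ is a voiceless obstruent between vowels /o/ and /i/, so it voices to [d]. /ropomrowotirtiur/ → robomrowodirtiur.
Rule 2 (nasal place assimilation): /m/ precedes the alveolar consonant /r/, so it assimilates in place to [n]. /robomrowodirtiur/ → robonrowodirtiur.
Rule 3 (pre-rhotic lowering): /i/ is a high vowel immediately before /r/, so it lowers to [e]. /u/ is a high vowel immediately before /r/, so it lowers to [o]. /robonrowodirtiur/ → robonrowodertior.
Rule 4 (intervocalic spirantization): /b/ is a stop between vowels /o/ and /o/, so it spirantizes to the fricative [v]. /d/ is a stop between vowels /o/ and /e/, so it spirantizes to the fricative [z]. /robonrowodertior/ → rovonrowozertior.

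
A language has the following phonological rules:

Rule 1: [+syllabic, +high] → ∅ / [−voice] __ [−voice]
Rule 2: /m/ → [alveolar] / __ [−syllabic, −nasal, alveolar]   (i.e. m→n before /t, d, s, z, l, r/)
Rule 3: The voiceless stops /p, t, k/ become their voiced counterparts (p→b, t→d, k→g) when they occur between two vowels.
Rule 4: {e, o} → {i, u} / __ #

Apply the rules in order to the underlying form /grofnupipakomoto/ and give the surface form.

grofnuppagomodu

Rule 1 (high vowel syncope): /i/ is a high vowel flanked by voiceless consonants /p/ and /p/, so it deletes. /grofnupipakomoto/ → grofnuppakomoto.
Rule 2 (nasal place assimilation): no segment meets the environment; /grofnuppakomoto/ is unchanged.
Rule 3 (intervocalic voicing): /k/ is a voiceless stop between vowels /a/ and /o/, so it voices to [g]. /t/ is a voiceless stop between vowels /o/ and /o/, so it voices to [d]. /grofnuppakomoto/ → grofnuppagomodo.
Rule 4 (final vowel raising): /o/ is a mid vowel in word-final position, so it raises to [u]. /grofnuppagomodo/ → grofnuppagomodu.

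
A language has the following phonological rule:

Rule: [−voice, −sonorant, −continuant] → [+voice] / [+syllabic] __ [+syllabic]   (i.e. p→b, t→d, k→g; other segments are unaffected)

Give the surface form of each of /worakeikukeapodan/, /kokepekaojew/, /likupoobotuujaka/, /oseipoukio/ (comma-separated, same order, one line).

/worakeikukeapodan/: /k/ is a voiceless stop between vowels /a/ and /e/, so it voices to [g]. /k/ is a voiceless stop between vowels /i/ and /u/, so it voices to [g]. /k/ is a voiceless stop between vowels /u/ and /e/, so it voices to [g]. /p/ is a voiceless stop between vowels /a/ and /o/, so it voices to [b]. → [worageigugeabodan].
/kokepekaojew/: /k/ is a voiceless stop between vowels /o/ and /e/, so it voices to [g]. /p/ is a voiceless stop between vowels /e/ and /e/, so it voices to [b]. /k/ is a voiceless stop between vowels /e/ and /a/, so it voices to [g]. → [kogebegaojew].
/likupoobotuujaka/: /k/ is a voiceless stop between vowels /i/ and /u/, so it voices to [g]. /p/ is a voiceless stop between vowels /u/ and /o/, so it voices to [b]. /t/ is a voiceless stop between vowels /o/ and /u/, so it voices to [d]. /k/ is a voiceless stop between vowels /a/ and /a/, so it voices to [g]. → [ligubooboduujaga].
/oseipoukio/: /p/ is a voiceless stop between vowels /i/ and /o/, so it voices to [b]. /k/ is a voiceless stop between vowels /u/ and /i/, so it voices to [g]. → [oseibougio].

worageigugeabodan, kogebegaojew, ligubooboduujaga, oseibougio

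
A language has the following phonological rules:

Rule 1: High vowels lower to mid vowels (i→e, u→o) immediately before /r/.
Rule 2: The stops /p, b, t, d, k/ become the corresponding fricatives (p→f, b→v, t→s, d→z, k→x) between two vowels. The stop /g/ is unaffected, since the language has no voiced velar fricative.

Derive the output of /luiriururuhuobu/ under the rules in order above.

lueriororuhuovu

Rule 1 (pre-rhotic lowering): /i/ is a high vowel immediately before /r/, so it lowers to [e]. /u/ is a high vowel immediately before /r/, so it lowers to [o]. /u/ is a high vowel immediately before /r/, so it lowers to [o]. /luiriururuhuobu/ → lueriororuhuobu.
Rule 2 (intervocalic spirantization): /b/ is a stop between vowels /o/ and /u/, so it spirantizes to the fricative [v]. /lueriororuhuobu/ → lueriororuhuovu.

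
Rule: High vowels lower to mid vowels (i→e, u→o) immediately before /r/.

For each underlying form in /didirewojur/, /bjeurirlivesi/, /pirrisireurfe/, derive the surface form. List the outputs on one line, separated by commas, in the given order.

/didirewojur/: /i/ is a high vowel immediately before /r/, so it lowers to [e]. /u/ is a high vowel immediately before /r/, so it lowers to [o]. → [diderewojor].
/bjeurirlivesi/: /u/ is a high vowel immediately before /r/, so it lowers to [o]. /i/ is a high vowel immediately before /r/, so it lowers to [e]. → [bjeorerlivesi].
/pirrisireurfe/: /i/ is a high vowel immediately before /r/, so it lowers to [e]. /i/ is a high vowel immediately before /r/, so it lowers to [e]. /u/ is a high vowel immediately before /r/, so it lowers to [o]. → [perrisereorfe].

diderewojor, bjeorerlivesi, perrisereorfe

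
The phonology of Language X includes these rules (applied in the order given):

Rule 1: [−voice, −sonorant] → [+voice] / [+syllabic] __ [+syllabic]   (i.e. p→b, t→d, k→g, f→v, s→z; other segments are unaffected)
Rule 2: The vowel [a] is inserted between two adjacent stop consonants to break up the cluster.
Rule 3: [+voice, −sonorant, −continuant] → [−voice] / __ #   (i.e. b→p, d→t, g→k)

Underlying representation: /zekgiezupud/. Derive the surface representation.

Rule 1 (intervocalic voicing): /p/ is a voiceless obstruent between vowels /u/ and /u/, so it voices to [b]. /zekgiezupud/ → zekgiezubud.
Rule 2 (stop-cluster a-epenthesis): /k/ and /g/ form a stop–stop cluster, so [a] is inserted between them. /zekgiezubud/ → zekagiezubud.
Rule 3 (final devoicing): /d/ is a voiced stop in word-final position, so it devoices to [t]. /zekagiezubud/ → zekagiezubut.

zekagiezubut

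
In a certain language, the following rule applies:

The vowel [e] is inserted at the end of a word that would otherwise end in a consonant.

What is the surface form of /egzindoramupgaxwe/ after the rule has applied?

egzindoramupgaxwe

No segment of /egzindoramupgaxwe/ meets the structural description of the rule, so the form surfaces unchanged.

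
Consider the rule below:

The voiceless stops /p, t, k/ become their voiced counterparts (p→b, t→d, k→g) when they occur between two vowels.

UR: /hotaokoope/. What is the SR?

hodaogoobe

/t/ is a voiceless stop between vowels /o/ and /a/, so it voices to [d].
/k/ is a voiceless stop between vowels /o/ and /o/, so it voices to [g].
/p/ is a voiceless stop between vowels /o/ and /e/, so it voices to [b].
Surface form: [hodaogoobe].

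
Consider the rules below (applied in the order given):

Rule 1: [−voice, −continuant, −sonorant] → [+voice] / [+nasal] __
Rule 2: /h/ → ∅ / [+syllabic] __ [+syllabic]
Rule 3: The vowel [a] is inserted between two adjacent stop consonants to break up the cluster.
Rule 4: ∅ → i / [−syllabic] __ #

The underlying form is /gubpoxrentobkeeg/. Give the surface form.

Rule 1 (post-nasal voicing): /t/ is a voiceless stop immediately after the nasal /n/, so it voices to [d]. /gubpoxrentobkeeg/ → gubpoxrendobkeeg.
Rule 2 (intervocalic h-deletion): no segment meets the environment; /gubpoxrendobkeeg/ is unchanged.
Rule 3 (stop-cluster a-epenthesis): /b/ and /p/ form a stop–stop cluster, so [a] is inserted between them. /b/ and /k/ form a stop–stop cluster, so [a] is inserted between them. /gubpoxrendobkeeg/ → gubapoxrendobakeeg.
Rule 4 (final i-epenthesis): the form ends in the consonant /g/, so [i] is inserted word-finally. /gubapoxrendobakeeg/ → gubapoxrendobakeegi.

gubapoxrendobakeegi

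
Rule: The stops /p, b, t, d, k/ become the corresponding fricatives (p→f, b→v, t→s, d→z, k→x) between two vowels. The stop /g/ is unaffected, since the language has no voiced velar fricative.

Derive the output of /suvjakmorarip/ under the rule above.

suvjakmorarip

No segment of /suvjakmorarip/ meets the structural description of the rule, so the form surfaces unchanged.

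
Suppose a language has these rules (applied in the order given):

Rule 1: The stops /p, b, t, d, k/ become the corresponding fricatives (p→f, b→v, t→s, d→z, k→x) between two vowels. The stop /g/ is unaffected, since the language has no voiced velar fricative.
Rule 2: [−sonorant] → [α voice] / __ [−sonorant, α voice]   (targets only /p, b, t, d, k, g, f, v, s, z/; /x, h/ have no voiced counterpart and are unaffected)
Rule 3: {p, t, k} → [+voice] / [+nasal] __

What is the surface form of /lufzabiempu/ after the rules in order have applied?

Rule 1 (intervocalic spirantization): /b/ is a stop between vowels /a/ and /i/, so it spirantizes to the fricative [v]. /lufzabiempu/ → lufzaviempu.
Rule 2 (regressive voicing assimilation): /f/ precedes the voiced obstruent /z/, so it voices to [v] by assimilation. /lufzaviempu/ → luvzaviempu.
Rule 3 (post-nasal voicing): /p/ is a voiceless stop immediately after the nasal /m/, so it voices to [b]. /luvzaviempu/ → luvzaviembu.

luvzaviembu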